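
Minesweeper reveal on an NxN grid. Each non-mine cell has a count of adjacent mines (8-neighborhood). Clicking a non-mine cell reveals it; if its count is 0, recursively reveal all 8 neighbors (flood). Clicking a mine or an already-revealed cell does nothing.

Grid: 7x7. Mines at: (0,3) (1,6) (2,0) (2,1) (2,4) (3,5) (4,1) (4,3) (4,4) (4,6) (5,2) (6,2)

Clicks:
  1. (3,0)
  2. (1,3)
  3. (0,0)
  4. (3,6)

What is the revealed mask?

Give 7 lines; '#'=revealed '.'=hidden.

Click 1 (3,0) count=3: revealed 1 new [(3,0)] -> total=1
Click 2 (1,3) count=2: revealed 1 new [(1,3)] -> total=2
Click 3 (0,0) count=0: revealed 6 new [(0,0) (0,1) (0,2) (1,0) (1,1) (1,2)] -> total=8
Click 4 (3,6) count=2: revealed 1 new [(3,6)] -> total=9

Answer: ###....
####...
.......
#.....#
.......
.......
.......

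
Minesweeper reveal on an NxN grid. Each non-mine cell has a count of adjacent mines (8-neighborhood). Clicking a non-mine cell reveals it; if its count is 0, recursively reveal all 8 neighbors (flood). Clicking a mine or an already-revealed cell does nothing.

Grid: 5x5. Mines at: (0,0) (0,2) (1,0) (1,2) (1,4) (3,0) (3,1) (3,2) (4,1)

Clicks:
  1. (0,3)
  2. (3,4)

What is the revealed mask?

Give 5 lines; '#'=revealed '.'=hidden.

Click 1 (0,3) count=3: revealed 1 new [(0,3)] -> total=1
Click 2 (3,4) count=0: revealed 6 new [(2,3) (2,4) (3,3) (3,4) (4,3) (4,4)] -> total=7

Answer: ...#.
.....
...##
...##
...##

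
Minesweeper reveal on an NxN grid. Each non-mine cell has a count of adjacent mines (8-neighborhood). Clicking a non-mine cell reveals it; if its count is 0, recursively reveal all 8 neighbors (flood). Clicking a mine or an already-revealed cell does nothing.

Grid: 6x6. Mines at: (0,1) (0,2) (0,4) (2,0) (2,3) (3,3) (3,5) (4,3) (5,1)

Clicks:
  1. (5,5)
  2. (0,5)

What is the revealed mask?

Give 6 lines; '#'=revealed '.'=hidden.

Answer: .....#
......
......
......
....##
....##

Derivation:
Click 1 (5,5) count=0: revealed 4 new [(4,4) (4,5) (5,4) (5,5)] -> total=4
Click 2 (0,5) count=1: revealed 1 new [(0,5)] -> total=5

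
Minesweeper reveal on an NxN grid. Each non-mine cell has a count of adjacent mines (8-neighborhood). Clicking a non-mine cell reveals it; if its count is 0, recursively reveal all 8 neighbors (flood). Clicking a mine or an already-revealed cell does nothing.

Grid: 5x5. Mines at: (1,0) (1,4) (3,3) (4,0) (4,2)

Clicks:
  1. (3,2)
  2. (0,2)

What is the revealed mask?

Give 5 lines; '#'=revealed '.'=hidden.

Answer: .###.
.###.
.###.
..#..
.....

Derivation:
Click 1 (3,2) count=2: revealed 1 new [(3,2)] -> total=1
Click 2 (0,2) count=0: revealed 9 new [(0,1) (0,2) (0,3) (1,1) (1,2) (1,3) (2,1) (2,2) (2,3)] -> total=10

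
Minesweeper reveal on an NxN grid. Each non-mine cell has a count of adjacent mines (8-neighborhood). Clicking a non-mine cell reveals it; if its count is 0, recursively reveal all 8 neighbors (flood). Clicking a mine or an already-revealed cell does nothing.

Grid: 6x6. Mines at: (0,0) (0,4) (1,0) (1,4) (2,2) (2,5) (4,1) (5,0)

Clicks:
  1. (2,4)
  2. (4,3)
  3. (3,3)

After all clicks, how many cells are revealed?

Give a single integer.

Click 1 (2,4) count=2: revealed 1 new [(2,4)] -> total=1
Click 2 (4,3) count=0: revealed 12 new [(3,2) (3,3) (3,4) (3,5) (4,2) (4,3) (4,4) (4,5) (5,2) (5,3) (5,4) (5,5)] -> total=13
Click 3 (3,3) count=1: revealed 0 new [(none)] -> total=13

Answer: 13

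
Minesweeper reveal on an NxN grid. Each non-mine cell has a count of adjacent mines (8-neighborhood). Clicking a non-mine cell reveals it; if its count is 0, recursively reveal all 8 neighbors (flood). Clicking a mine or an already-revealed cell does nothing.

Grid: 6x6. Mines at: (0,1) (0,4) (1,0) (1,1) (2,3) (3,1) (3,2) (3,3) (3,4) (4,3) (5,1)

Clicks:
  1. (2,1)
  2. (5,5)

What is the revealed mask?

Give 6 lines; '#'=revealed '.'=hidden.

Answer: ......
......
.#....
......
....##
....##

Derivation:
Click 1 (2,1) count=4: revealed 1 new [(2,1)] -> total=1
Click 2 (5,5) count=0: revealed 4 new [(4,4) (4,5) (5,4) (5,5)] -> total=5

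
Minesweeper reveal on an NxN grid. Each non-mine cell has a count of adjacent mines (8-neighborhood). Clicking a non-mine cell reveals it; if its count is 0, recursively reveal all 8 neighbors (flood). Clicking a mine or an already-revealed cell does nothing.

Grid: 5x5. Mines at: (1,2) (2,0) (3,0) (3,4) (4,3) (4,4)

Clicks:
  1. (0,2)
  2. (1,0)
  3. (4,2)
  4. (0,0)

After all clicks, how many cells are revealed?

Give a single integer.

Click 1 (0,2) count=1: revealed 1 new [(0,2)] -> total=1
Click 2 (1,0) count=1: revealed 1 new [(1,0)] -> total=2
Click 3 (4,2) count=1: revealed 1 new [(4,2)] -> total=3
Click 4 (0,0) count=0: revealed 3 new [(0,0) (0,1) (1,1)] -> total=6

Answer: 6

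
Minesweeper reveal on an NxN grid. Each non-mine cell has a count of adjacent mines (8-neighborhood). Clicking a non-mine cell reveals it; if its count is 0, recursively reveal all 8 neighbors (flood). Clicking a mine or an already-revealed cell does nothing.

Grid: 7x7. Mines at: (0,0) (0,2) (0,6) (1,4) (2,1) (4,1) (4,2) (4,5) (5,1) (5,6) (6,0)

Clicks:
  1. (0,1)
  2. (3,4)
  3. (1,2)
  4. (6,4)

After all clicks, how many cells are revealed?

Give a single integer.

Click 1 (0,1) count=2: revealed 1 new [(0,1)] -> total=1
Click 2 (3,4) count=1: revealed 1 new [(3,4)] -> total=2
Click 3 (1,2) count=2: revealed 1 new [(1,2)] -> total=3
Click 4 (6,4) count=0: revealed 8 new [(5,2) (5,3) (5,4) (5,5) (6,2) (6,3) (6,4) (6,5)] -> total=11

Answer: 11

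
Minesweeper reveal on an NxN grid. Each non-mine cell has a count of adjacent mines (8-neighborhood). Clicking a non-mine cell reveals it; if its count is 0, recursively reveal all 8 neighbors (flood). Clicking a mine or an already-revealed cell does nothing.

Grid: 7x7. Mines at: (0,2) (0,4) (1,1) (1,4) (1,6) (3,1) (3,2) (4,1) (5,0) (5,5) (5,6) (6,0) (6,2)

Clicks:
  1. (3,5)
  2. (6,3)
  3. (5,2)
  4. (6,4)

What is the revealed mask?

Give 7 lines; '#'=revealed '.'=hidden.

Answer: .......
.......
...####
...####
...####
..#....
...##..

Derivation:
Click 1 (3,5) count=0: revealed 12 new [(2,3) (2,4) (2,5) (2,6) (3,3) (3,4) (3,5) (3,6) (4,3) (4,4) (4,5) (4,6)] -> total=12
Click 2 (6,3) count=1: revealed 1 new [(6,3)] -> total=13
Click 3 (5,2) count=2: revealed 1 new [(5,2)] -> total=14
Click 4 (6,4) count=1: revealed 1 new [(6,4)] -> total=15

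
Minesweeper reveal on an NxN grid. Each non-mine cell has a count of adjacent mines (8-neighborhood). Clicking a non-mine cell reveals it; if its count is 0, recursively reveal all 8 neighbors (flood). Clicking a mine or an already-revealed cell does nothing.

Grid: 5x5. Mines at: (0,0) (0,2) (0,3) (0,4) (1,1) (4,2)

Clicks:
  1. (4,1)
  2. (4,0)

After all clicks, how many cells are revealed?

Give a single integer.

Answer: 6

Derivation:
Click 1 (4,1) count=1: revealed 1 new [(4,1)] -> total=1
Click 2 (4,0) count=0: revealed 5 new [(2,0) (2,1) (3,0) (3,1) (4,0)] -> total=6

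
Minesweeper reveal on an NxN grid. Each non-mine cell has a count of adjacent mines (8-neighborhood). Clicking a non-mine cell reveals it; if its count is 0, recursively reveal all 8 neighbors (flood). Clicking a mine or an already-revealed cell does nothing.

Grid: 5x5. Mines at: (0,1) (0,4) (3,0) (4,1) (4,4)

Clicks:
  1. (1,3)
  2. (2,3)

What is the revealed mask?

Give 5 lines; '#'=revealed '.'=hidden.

Answer: .....
.####
.####
.####
.....

Derivation:
Click 1 (1,3) count=1: revealed 1 new [(1,3)] -> total=1
Click 2 (2,3) count=0: revealed 11 new [(1,1) (1,2) (1,4) (2,1) (2,2) (2,3) (2,4) (3,1) (3,2) (3,3) (3,4)] -> total=12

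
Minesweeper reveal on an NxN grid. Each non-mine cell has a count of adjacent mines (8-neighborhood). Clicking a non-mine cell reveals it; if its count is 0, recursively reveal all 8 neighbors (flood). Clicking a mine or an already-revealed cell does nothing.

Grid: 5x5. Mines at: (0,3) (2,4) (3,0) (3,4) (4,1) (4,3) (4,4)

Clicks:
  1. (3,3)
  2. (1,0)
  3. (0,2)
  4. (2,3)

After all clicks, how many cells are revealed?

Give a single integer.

Answer: 14

Derivation:
Click 1 (3,3) count=4: revealed 1 new [(3,3)] -> total=1
Click 2 (1,0) count=0: revealed 13 new [(0,0) (0,1) (0,2) (1,0) (1,1) (1,2) (1,3) (2,0) (2,1) (2,2) (2,3) (3,1) (3,2)] -> total=14
Click 3 (0,2) count=1: revealed 0 new [(none)] -> total=14
Click 4 (2,3) count=2: revealed 0 new [(none)] -> total=14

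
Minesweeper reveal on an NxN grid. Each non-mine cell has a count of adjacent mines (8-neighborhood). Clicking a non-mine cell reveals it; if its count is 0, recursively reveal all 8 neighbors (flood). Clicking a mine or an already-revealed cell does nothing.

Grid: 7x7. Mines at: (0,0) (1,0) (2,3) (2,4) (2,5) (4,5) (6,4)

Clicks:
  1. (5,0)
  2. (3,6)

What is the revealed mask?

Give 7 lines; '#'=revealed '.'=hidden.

Answer: .......
.......
###....
#####.#
#####..
#####..
####...

Derivation:
Click 1 (5,0) count=0: revealed 22 new [(2,0) (2,1) (2,2) (3,0) (3,1) (3,2) (3,3) (3,4) (4,0) (4,1) (4,2) (4,3) (4,4) (5,0) (5,1) (5,2) (5,3) (5,4) (6,0) (6,1) (6,2) (6,3)] -> total=22
Click 2 (3,6) count=2: revealed 1 new [(3,6)] -> total=23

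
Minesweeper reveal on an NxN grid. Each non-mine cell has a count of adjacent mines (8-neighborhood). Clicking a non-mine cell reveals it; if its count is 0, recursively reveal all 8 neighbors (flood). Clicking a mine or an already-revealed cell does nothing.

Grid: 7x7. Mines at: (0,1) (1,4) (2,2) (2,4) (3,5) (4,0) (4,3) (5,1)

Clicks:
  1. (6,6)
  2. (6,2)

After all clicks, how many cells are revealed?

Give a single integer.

Answer: 13

Derivation:
Click 1 (6,6) count=0: revealed 13 new [(4,4) (4,5) (4,6) (5,2) (5,3) (5,4) (5,5) (5,6) (6,2) (6,3) (6,4) (6,5) (6,6)] -> total=13
Click 2 (6,2) count=1: revealed 0 new [(none)] -> total=13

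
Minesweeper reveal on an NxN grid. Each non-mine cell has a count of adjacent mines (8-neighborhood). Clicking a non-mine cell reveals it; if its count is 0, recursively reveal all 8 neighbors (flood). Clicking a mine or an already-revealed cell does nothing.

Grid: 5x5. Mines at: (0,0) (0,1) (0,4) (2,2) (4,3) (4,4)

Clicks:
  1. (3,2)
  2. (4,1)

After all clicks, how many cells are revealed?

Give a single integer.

Click 1 (3,2) count=2: revealed 1 new [(3,2)] -> total=1
Click 2 (4,1) count=0: revealed 9 new [(1,0) (1,1) (2,0) (2,1) (3,0) (3,1) (4,0) (4,1) (4,2)] -> total=10

Answer: 10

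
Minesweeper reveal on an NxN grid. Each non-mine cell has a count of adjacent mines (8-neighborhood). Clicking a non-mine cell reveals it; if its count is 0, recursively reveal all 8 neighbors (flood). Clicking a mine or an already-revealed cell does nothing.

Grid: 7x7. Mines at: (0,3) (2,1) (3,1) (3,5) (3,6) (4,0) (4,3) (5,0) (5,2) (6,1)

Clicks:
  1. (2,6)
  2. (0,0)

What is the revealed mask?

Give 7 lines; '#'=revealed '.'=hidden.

Answer: ###....
###....
......#
.......
.......
.......
.......

Derivation:
Click 1 (2,6) count=2: revealed 1 new [(2,6)] -> total=1
Click 2 (0,0) count=0: revealed 6 new [(0,0) (0,1) (0,2) (1,0) (1,1) (1,2)] -> total=7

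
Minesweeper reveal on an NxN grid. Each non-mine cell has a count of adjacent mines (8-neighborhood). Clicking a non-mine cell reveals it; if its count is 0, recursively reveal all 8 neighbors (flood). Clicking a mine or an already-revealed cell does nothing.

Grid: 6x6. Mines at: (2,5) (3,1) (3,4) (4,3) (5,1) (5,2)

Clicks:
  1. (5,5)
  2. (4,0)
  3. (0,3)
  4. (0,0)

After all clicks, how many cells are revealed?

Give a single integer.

Click 1 (5,5) count=0: revealed 4 new [(4,4) (4,5) (5,4) (5,5)] -> total=4
Click 2 (4,0) count=2: revealed 1 new [(4,0)] -> total=5
Click 3 (0,3) count=0: revealed 17 new [(0,0) (0,1) (0,2) (0,3) (0,4) (0,5) (1,0) (1,1) (1,2) (1,3) (1,4) (1,5) (2,0) (2,1) (2,2) (2,3) (2,4)] -> total=22
Click 4 (0,0) count=0: revealed 0 new [(none)] -> total=22

Answer: 22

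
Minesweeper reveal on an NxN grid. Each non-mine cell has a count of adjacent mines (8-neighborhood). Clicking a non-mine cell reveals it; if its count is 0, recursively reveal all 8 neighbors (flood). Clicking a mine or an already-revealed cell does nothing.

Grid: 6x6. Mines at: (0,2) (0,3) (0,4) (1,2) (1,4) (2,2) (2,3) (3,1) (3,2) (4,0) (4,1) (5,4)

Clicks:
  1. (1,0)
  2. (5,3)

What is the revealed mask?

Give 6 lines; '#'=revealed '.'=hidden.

Answer: ##....
##....
##....
......
......
...#..

Derivation:
Click 1 (1,0) count=0: revealed 6 new [(0,0) (0,1) (1,0) (1,1) (2,0) (2,1)] -> total=6
Click 2 (5,3) count=1: revealed 1 new [(5,3)] -> total=7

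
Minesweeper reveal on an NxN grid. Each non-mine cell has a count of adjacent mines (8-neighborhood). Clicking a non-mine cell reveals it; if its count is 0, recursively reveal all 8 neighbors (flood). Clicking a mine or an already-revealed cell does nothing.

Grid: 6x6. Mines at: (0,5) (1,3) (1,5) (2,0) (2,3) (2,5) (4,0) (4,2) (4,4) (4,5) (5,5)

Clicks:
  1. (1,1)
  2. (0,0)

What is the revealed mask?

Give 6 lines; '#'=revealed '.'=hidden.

Click 1 (1,1) count=1: revealed 1 new [(1,1)] -> total=1
Click 2 (0,0) count=0: revealed 5 new [(0,0) (0,1) (0,2) (1,0) (1,2)] -> total=6

Answer: ###...
###...
......
......
......
......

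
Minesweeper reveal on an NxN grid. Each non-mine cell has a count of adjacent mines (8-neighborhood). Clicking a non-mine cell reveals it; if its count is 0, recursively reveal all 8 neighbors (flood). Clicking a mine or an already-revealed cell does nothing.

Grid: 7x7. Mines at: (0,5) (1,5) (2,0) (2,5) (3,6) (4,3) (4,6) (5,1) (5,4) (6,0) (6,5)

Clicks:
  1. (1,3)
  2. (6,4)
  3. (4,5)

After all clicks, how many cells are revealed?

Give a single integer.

Click 1 (1,3) count=0: revealed 18 new [(0,0) (0,1) (0,2) (0,3) (0,4) (1,0) (1,1) (1,2) (1,3) (1,4) (2,1) (2,2) (2,3) (2,4) (3,1) (3,2) (3,3) (3,4)] -> total=18
Click 2 (6,4) count=2: revealed 1 new [(6,4)] -> total=19
Click 3 (4,5) count=3: revealed 1 new [(4,5)] -> total=20

Answer: 20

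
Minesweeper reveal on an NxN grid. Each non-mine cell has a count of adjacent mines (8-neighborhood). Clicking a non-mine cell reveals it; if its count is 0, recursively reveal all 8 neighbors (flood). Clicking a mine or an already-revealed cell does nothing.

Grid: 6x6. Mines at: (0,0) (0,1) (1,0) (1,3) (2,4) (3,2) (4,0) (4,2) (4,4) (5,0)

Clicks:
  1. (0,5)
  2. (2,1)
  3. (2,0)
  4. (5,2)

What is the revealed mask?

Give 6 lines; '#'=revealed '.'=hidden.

Answer: ....##
....##
##....
......
......
..#...

Derivation:
Click 1 (0,5) count=0: revealed 4 new [(0,4) (0,5) (1,4) (1,5)] -> total=4
Click 2 (2,1) count=2: revealed 1 new [(2,1)] -> total=5
Click 3 (2,0) count=1: revealed 1 new [(2,0)] -> total=6
Click 4 (5,2) count=1: revealed 1 new [(5,2)] -> total=7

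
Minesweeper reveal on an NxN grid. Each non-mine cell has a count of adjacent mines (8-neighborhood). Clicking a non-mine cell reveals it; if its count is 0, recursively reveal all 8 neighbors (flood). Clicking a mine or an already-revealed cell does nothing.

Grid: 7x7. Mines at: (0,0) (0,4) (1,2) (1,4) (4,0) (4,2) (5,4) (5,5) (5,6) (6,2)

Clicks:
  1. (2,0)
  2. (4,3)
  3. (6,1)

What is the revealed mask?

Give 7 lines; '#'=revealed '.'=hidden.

Answer: .......
##.....
##.....
##.....
...#...
.......
.#.....

Derivation:
Click 1 (2,0) count=0: revealed 6 new [(1,0) (1,1) (2,0) (2,1) (3,0) (3,1)] -> total=6
Click 2 (4,3) count=2: revealed 1 new [(4,3)] -> total=7
Click 3 (6,1) count=1: revealed 1 new [(6,1)] -> total=8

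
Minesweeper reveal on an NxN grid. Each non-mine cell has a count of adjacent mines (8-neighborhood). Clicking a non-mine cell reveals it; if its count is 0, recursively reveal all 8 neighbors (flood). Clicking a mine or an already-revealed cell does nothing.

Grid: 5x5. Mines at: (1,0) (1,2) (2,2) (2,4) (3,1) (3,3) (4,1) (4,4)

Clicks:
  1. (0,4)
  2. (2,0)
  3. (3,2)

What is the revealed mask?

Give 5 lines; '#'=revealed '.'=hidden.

Answer: ...##
...##
#....
..#..
.....

Derivation:
Click 1 (0,4) count=0: revealed 4 new [(0,3) (0,4) (1,3) (1,4)] -> total=4
Click 2 (2,0) count=2: revealed 1 new [(2,0)] -> total=5
Click 3 (3,2) count=4: revealed 1 new [(3,2)] -> total=6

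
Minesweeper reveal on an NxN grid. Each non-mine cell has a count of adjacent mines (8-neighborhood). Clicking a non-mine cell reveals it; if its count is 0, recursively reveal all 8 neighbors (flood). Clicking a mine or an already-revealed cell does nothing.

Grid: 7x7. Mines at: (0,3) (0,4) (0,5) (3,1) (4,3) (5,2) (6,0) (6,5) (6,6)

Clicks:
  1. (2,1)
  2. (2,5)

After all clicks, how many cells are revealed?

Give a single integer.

Click 1 (2,1) count=1: revealed 1 new [(2,1)] -> total=1
Click 2 (2,5) count=0: revealed 21 new [(1,2) (1,3) (1,4) (1,5) (1,6) (2,2) (2,3) (2,4) (2,5) (2,6) (3,2) (3,3) (3,4) (3,5) (3,6) (4,4) (4,5) (4,6) (5,4) (5,5) (5,6)] -> total=22

Answer: 22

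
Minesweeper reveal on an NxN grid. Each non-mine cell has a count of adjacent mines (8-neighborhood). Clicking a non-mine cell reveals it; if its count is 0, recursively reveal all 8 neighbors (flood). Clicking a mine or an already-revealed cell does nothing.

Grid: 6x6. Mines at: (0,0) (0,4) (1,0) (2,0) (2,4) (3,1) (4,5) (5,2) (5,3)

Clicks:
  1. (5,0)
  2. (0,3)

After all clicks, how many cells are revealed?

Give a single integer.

Click 1 (5,0) count=0: revealed 4 new [(4,0) (4,1) (5,0) (5,1)] -> total=4
Click 2 (0,3) count=1: revealed 1 new [(0,3)] -> total=5

Answer: 5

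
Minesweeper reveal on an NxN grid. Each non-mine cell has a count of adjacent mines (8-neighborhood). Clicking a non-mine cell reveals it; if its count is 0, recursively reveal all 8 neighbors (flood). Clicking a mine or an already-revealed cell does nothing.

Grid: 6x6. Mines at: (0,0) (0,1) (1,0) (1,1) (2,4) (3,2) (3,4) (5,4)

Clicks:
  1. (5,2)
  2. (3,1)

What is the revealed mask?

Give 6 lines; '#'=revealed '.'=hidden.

Click 1 (5,2) count=0: revealed 12 new [(2,0) (2,1) (3,0) (3,1) (4,0) (4,1) (4,2) (4,3) (5,0) (5,1) (5,2) (5,3)] -> total=12
Click 2 (3,1) count=1: revealed 0 new [(none)] -> total=12

Answer: ......
......
##....
##....
####..
####..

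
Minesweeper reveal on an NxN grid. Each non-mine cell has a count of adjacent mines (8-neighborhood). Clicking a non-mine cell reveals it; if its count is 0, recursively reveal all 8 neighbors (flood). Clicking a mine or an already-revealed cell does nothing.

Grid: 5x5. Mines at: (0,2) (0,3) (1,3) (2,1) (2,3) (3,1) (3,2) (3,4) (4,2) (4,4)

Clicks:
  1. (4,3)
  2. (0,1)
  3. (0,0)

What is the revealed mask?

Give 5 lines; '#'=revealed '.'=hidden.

Click 1 (4,3) count=4: revealed 1 new [(4,3)] -> total=1
Click 2 (0,1) count=1: revealed 1 new [(0,1)] -> total=2
Click 3 (0,0) count=0: revealed 3 new [(0,0) (1,0) (1,1)] -> total=5

Answer: ##...
##...
.....
.....
...#.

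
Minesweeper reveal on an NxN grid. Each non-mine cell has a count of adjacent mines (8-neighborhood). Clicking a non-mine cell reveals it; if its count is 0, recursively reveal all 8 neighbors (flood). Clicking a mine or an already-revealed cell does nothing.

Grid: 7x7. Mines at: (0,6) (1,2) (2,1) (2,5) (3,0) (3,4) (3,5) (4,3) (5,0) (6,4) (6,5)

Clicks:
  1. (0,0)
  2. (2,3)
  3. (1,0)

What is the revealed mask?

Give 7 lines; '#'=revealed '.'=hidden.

Click 1 (0,0) count=0: revealed 4 new [(0,0) (0,1) (1,0) (1,1)] -> total=4
Click 2 (2,3) count=2: revealed 1 new [(2,3)] -> total=5
Click 3 (1,0) count=1: revealed 0 new [(none)] -> total=5

Answer: ##.....
##.....
...#...
.......
.......
.......
.......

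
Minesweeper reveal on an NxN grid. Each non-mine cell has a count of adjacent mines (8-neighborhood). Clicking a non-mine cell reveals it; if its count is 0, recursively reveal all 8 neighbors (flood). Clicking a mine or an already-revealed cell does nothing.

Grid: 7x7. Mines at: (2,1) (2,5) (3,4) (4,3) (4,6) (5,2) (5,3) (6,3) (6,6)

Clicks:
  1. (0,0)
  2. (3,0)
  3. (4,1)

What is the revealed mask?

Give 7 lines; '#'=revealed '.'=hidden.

Answer: #######
#######
..###..
#......
.#.....
.......
.......

Derivation:
Click 1 (0,0) count=0: revealed 17 new [(0,0) (0,1) (0,2) (0,3) (0,4) (0,5) (0,6) (1,0) (1,1) (1,2) (1,3) (1,4) (1,5) (1,6) (2,2) (2,3) (2,4)] -> total=17
Click 2 (3,0) count=1: revealed 1 new [(3,0)] -> total=18
Click 3 (4,1) count=1: revealed 1 new [(4,1)] -> total=19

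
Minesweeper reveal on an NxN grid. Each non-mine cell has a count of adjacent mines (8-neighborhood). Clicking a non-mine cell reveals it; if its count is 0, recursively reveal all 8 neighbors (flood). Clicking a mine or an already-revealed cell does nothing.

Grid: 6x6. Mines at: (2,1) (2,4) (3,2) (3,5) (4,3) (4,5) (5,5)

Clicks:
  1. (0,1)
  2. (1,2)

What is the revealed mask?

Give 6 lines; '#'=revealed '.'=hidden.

Answer: ######
######
......
......
......
......

Derivation:
Click 1 (0,1) count=0: revealed 12 new [(0,0) (0,1) (0,2) (0,3) (0,4) (0,5) (1,0) (1,1) (1,2) (1,3) (1,4) (1,5)] -> total=12
Click 2 (1,2) count=1: revealed 0 new [(none)] -> total=12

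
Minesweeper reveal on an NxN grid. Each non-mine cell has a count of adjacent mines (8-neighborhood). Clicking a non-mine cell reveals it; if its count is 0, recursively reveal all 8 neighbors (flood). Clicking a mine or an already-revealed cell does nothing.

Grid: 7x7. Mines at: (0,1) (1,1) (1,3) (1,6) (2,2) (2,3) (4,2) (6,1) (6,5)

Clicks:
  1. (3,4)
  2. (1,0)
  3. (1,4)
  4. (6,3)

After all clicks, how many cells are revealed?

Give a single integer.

Click 1 (3,4) count=1: revealed 1 new [(3,4)] -> total=1
Click 2 (1,0) count=2: revealed 1 new [(1,0)] -> total=2
Click 3 (1,4) count=2: revealed 1 new [(1,4)] -> total=3
Click 4 (6,3) count=0: revealed 6 new [(5,2) (5,3) (5,4) (6,2) (6,3) (6,4)] -> total=9

Answer: 9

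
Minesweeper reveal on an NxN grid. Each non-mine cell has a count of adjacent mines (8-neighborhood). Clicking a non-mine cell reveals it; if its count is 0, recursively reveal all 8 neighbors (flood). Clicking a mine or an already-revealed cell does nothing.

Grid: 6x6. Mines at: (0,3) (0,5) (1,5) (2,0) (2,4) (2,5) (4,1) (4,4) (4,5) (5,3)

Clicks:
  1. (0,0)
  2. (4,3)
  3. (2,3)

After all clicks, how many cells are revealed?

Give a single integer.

Click 1 (0,0) count=0: revealed 6 new [(0,0) (0,1) (0,2) (1,0) (1,1) (1,2)] -> total=6
Click 2 (4,3) count=2: revealed 1 new [(4,3)] -> total=7
Click 3 (2,3) count=1: revealed 1 new [(2,3)] -> total=8

Answer: 8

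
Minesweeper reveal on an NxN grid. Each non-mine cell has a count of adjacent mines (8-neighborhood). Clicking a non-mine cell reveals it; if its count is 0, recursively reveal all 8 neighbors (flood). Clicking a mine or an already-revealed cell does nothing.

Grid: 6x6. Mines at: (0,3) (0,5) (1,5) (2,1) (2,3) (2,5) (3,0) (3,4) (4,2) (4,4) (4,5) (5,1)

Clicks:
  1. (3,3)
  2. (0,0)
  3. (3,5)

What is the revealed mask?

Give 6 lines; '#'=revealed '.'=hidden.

Click 1 (3,3) count=4: revealed 1 new [(3,3)] -> total=1
Click 2 (0,0) count=0: revealed 6 new [(0,0) (0,1) (0,2) (1,0) (1,1) (1,2)] -> total=7
Click 3 (3,5) count=4: revealed 1 new [(3,5)] -> total=8

Answer: ###...
###...
......
...#.#
......
......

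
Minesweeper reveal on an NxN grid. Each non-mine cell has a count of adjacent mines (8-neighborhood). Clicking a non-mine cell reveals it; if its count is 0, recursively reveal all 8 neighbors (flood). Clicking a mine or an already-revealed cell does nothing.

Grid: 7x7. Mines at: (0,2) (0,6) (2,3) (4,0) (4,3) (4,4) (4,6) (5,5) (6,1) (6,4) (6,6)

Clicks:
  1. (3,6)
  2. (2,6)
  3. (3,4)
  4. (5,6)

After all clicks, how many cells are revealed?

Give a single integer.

Answer: 10

Derivation:
Click 1 (3,6) count=1: revealed 1 new [(3,6)] -> total=1
Click 2 (2,6) count=0: revealed 8 new [(1,4) (1,5) (1,6) (2,4) (2,5) (2,6) (3,4) (3,5)] -> total=9
Click 3 (3,4) count=3: revealed 0 new [(none)] -> total=9
Click 4 (5,6) count=3: revealed 1 new [(5,6)] -> total=10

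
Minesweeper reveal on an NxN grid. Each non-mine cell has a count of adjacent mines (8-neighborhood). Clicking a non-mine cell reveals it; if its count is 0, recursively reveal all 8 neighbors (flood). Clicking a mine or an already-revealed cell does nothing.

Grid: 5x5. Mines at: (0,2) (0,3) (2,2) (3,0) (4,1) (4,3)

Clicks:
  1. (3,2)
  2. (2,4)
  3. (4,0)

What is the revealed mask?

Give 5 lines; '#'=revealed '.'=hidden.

Click 1 (3,2) count=3: revealed 1 new [(3,2)] -> total=1
Click 2 (2,4) count=0: revealed 6 new [(1,3) (1,4) (2,3) (2,4) (3,3) (3,4)] -> total=7
Click 3 (4,0) count=2: revealed 1 new [(4,0)] -> total=8

Answer: .....
...##
...##
..###
#....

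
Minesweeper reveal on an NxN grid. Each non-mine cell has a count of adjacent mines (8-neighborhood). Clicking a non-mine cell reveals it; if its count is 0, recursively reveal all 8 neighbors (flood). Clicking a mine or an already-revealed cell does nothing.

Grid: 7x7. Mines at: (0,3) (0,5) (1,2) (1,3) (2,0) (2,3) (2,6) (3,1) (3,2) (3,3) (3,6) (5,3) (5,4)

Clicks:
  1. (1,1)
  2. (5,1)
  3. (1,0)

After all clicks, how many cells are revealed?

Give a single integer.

Answer: 11

Derivation:
Click 1 (1,1) count=2: revealed 1 new [(1,1)] -> total=1
Click 2 (5,1) count=0: revealed 9 new [(4,0) (4,1) (4,2) (5,0) (5,1) (5,2) (6,0) (6,1) (6,2)] -> total=10
Click 3 (1,0) count=1: revealed 1 new [(1,0)] -> total=11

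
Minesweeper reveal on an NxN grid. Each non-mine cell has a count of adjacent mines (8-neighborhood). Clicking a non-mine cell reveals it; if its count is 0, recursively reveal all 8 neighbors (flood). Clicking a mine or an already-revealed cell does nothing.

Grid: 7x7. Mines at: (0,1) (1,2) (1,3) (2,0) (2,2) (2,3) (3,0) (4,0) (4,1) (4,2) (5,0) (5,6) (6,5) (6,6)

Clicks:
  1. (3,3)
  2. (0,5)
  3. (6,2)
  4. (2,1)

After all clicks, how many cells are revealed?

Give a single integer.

Click 1 (3,3) count=3: revealed 1 new [(3,3)] -> total=1
Click 2 (0,5) count=0: revealed 19 new [(0,4) (0,5) (0,6) (1,4) (1,5) (1,6) (2,4) (2,5) (2,6) (3,4) (3,5) (3,6) (4,3) (4,4) (4,5) (4,6) (5,3) (5,4) (5,5)] -> total=20
Click 3 (6,2) count=0: revealed 6 new [(5,1) (5,2) (6,1) (6,2) (6,3) (6,4)] -> total=26
Click 4 (2,1) count=4: revealed 1 new [(2,1)] -> total=27

Answer: 27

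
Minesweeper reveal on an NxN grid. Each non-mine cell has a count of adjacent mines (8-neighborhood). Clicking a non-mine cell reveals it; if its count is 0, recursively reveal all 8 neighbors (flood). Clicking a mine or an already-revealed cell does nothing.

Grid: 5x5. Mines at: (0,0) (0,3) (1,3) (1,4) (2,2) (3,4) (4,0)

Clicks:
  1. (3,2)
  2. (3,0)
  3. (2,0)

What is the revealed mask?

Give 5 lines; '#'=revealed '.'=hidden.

Answer: .....
##...
##...
###..
.....

Derivation:
Click 1 (3,2) count=1: revealed 1 new [(3,2)] -> total=1
Click 2 (3,0) count=1: revealed 1 new [(3,0)] -> total=2
Click 3 (2,0) count=0: revealed 5 new [(1,0) (1,1) (2,0) (2,1) (3,1)] -> total=7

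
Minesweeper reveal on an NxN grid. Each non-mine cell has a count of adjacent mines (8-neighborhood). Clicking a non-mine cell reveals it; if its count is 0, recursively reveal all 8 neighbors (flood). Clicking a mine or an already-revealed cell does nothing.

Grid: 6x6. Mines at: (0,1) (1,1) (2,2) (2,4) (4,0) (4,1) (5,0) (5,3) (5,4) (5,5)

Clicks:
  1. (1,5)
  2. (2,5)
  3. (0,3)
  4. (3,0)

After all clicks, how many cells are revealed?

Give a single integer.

Answer: 10

Derivation:
Click 1 (1,5) count=1: revealed 1 new [(1,5)] -> total=1
Click 2 (2,5) count=1: revealed 1 new [(2,5)] -> total=2
Click 3 (0,3) count=0: revealed 7 new [(0,2) (0,3) (0,4) (0,5) (1,2) (1,3) (1,4)] -> total=9
Click 4 (3,0) count=2: revealed 1 new [(3,0)] -> total=10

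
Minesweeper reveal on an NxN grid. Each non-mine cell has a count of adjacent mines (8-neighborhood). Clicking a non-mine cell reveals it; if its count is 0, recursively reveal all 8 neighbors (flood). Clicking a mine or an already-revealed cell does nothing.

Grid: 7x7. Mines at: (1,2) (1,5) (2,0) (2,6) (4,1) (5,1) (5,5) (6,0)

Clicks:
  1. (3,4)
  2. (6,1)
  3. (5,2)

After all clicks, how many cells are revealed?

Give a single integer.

Click 1 (3,4) count=0: revealed 18 new [(2,2) (2,3) (2,4) (2,5) (3,2) (3,3) (3,4) (3,5) (4,2) (4,3) (4,4) (4,5) (5,2) (5,3) (5,4) (6,2) (6,3) (6,4)] -> total=18
Click 2 (6,1) count=2: revealed 1 new [(6,1)] -> total=19
Click 3 (5,2) count=2: revealed 0 new [(none)] -> total=19

Answer: 19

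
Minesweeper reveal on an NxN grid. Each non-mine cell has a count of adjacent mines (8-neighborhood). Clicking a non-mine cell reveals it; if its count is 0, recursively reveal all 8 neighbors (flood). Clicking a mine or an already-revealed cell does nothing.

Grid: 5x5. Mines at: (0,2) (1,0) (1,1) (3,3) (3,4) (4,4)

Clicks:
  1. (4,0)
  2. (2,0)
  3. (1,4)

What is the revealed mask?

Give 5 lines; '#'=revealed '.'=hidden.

Click 1 (4,0) count=0: revealed 9 new [(2,0) (2,1) (2,2) (3,0) (3,1) (3,2) (4,0) (4,1) (4,2)] -> total=9
Click 2 (2,0) count=2: revealed 0 new [(none)] -> total=9
Click 3 (1,4) count=0: revealed 6 new [(0,3) (0,4) (1,3) (1,4) (2,3) (2,4)] -> total=15

Answer: ...##
...##
#####
###..
###..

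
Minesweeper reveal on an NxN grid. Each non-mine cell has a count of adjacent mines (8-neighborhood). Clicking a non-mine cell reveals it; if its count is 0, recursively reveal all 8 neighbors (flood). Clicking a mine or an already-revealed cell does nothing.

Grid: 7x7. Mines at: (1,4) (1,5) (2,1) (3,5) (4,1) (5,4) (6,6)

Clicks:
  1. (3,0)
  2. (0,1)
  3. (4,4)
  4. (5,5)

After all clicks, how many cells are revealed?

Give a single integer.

Click 1 (3,0) count=2: revealed 1 new [(3,0)] -> total=1
Click 2 (0,1) count=0: revealed 8 new [(0,0) (0,1) (0,2) (0,3) (1,0) (1,1) (1,2) (1,3)] -> total=9
Click 3 (4,4) count=2: revealed 1 new [(4,4)] -> total=10
Click 4 (5,5) count=2: revealed 1 new [(5,5)] -> total=11

Answer: 11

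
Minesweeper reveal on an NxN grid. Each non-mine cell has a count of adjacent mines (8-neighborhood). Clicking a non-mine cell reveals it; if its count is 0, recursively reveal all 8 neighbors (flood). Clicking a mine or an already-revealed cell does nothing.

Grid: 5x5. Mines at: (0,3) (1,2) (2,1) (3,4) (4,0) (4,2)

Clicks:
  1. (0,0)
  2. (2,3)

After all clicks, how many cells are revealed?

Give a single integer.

Answer: 5

Derivation:
Click 1 (0,0) count=0: revealed 4 new [(0,0) (0,1) (1,0) (1,1)] -> total=4
Click 2 (2,3) count=2: revealed 1 new [(2,3)] -> total=5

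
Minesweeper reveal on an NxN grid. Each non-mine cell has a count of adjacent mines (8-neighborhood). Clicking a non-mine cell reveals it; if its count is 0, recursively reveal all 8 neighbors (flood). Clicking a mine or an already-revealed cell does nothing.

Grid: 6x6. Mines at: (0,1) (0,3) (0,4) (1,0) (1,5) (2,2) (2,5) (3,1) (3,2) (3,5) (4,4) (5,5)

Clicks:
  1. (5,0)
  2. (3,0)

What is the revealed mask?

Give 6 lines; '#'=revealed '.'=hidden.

Click 1 (5,0) count=0: revealed 8 new [(4,0) (4,1) (4,2) (4,3) (5,0) (5,1) (5,2) (5,3)] -> total=8
Click 2 (3,0) count=1: revealed 1 new [(3,0)] -> total=9

Answer: ......
......
......
#.....
####..
####..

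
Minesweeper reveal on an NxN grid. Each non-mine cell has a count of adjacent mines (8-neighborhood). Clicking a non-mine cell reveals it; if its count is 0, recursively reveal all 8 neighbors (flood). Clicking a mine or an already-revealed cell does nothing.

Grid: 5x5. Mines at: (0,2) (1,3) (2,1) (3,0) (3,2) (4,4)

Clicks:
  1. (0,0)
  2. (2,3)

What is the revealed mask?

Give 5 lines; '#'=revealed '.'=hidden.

Answer: ##...
##...
...#.
.....
.....

Derivation:
Click 1 (0,0) count=0: revealed 4 new [(0,0) (0,1) (1,0) (1,1)] -> total=4
Click 2 (2,3) count=2: revealed 1 new [(2,3)] -> total=5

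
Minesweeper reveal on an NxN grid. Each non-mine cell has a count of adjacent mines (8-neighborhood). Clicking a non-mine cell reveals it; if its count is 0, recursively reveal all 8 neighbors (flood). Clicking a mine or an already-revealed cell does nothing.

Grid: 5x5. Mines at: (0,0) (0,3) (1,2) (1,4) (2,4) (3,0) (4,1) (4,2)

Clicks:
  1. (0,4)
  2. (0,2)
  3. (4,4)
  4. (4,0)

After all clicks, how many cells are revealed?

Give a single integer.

Answer: 7

Derivation:
Click 1 (0,4) count=2: revealed 1 new [(0,4)] -> total=1
Click 2 (0,2) count=2: revealed 1 new [(0,2)] -> total=2
Click 3 (4,4) count=0: revealed 4 new [(3,3) (3,4) (4,3) (4,4)] -> total=6
Click 4 (4,0) count=2: revealed 1 new [(4,0)] -> total=7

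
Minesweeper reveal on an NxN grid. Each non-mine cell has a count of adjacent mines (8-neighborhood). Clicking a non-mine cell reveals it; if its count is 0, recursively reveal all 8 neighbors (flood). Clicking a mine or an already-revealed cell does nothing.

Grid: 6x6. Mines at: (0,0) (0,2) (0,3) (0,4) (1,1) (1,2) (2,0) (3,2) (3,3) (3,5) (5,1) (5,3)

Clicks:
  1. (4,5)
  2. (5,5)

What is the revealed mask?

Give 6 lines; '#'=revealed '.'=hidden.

Answer: ......
......
......
......
....##
....##

Derivation:
Click 1 (4,5) count=1: revealed 1 new [(4,5)] -> total=1
Click 2 (5,5) count=0: revealed 3 new [(4,4) (5,4) (5,5)] -> total=4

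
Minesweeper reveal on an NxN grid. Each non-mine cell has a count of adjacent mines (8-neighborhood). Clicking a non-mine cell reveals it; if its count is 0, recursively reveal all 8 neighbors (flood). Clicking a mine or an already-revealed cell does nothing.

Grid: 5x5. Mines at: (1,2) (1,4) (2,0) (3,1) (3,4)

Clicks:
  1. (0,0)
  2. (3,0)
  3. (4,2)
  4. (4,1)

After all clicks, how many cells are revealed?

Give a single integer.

Click 1 (0,0) count=0: revealed 4 new [(0,0) (0,1) (1,0) (1,1)] -> total=4
Click 2 (3,0) count=2: revealed 1 new [(3,0)] -> total=5
Click 3 (4,2) count=1: revealed 1 new [(4,2)] -> total=6
Click 4 (4,1) count=1: revealed 1 new [(4,1)] -> total=7

Answer: 7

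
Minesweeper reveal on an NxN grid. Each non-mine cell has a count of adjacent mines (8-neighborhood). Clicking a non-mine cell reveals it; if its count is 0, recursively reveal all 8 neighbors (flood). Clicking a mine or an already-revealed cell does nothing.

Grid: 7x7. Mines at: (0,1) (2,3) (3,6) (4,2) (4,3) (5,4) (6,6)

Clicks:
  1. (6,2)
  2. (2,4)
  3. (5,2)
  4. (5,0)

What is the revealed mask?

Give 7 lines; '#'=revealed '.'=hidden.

Answer: .......
###....
###.#..
###....
##.....
####...
####...

Derivation:
Click 1 (6,2) count=0: revealed 19 new [(1,0) (1,1) (1,2) (2,0) (2,1) (2,2) (3,0) (3,1) (3,2) (4,0) (4,1) (5,0) (5,1) (5,2) (5,3) (6,0) (6,1) (6,2) (6,3)] -> total=19
Click 2 (2,4) count=1: revealed 1 new [(2,4)] -> total=20
Click 3 (5,2) count=2: revealed 0 new [(none)] -> total=20
Click 4 (5,0) count=0: revealed 0 new [(none)] -> total=20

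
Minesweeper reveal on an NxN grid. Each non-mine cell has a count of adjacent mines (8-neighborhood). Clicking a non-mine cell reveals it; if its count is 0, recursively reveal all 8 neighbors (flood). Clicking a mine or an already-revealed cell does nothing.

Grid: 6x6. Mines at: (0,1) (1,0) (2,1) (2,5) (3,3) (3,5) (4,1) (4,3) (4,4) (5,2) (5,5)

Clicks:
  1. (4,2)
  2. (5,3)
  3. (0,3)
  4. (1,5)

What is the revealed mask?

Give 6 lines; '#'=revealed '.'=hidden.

Click 1 (4,2) count=4: revealed 1 new [(4,2)] -> total=1
Click 2 (5,3) count=3: revealed 1 new [(5,3)] -> total=2
Click 3 (0,3) count=0: revealed 11 new [(0,2) (0,3) (0,4) (0,5) (1,2) (1,3) (1,4) (1,5) (2,2) (2,3) (2,4)] -> total=13
Click 4 (1,5) count=1: revealed 0 new [(none)] -> total=13

Answer: ..####
..####
..###.
......
..#...
...#..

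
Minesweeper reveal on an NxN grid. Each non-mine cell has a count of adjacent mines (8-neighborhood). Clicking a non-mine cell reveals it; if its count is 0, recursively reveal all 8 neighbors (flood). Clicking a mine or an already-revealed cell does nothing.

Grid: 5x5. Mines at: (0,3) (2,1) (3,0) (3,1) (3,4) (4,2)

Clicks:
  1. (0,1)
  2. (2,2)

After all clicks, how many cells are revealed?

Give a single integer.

Answer: 7

Derivation:
Click 1 (0,1) count=0: revealed 6 new [(0,0) (0,1) (0,2) (1,0) (1,1) (1,2)] -> total=6
Click 2 (2,2) count=2: revealed 1 new [(2,2)] -> total=7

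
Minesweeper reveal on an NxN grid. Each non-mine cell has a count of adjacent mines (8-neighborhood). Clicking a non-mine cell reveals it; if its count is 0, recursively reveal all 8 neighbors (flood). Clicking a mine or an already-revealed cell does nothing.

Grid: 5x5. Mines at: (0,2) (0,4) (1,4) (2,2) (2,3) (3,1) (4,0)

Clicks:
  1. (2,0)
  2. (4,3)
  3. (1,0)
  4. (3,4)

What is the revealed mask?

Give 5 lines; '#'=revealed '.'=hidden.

Click 1 (2,0) count=1: revealed 1 new [(2,0)] -> total=1
Click 2 (4,3) count=0: revealed 6 new [(3,2) (3,3) (3,4) (4,2) (4,3) (4,4)] -> total=7
Click 3 (1,0) count=0: revealed 5 new [(0,0) (0,1) (1,0) (1,1) (2,1)] -> total=12
Click 4 (3,4) count=1: revealed 0 new [(none)] -> total=12

Answer: ##...
##...
##...
..###
..###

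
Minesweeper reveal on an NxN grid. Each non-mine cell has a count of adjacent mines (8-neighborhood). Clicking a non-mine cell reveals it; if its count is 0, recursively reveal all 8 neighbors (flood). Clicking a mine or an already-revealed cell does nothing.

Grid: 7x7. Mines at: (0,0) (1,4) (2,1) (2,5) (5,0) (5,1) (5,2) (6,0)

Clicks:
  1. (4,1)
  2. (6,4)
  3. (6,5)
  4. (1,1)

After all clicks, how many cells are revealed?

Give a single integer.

Answer: 23

Derivation:
Click 1 (4,1) count=3: revealed 1 new [(4,1)] -> total=1
Click 2 (6,4) count=0: revealed 21 new [(2,2) (2,3) (2,4) (3,2) (3,3) (3,4) (3,5) (3,6) (4,2) (4,3) (4,4) (4,5) (4,6) (5,3) (5,4) (5,5) (5,6) (6,3) (6,4) (6,5) (6,6)] -> total=22
Click 3 (6,5) count=0: revealed 0 new [(none)] -> total=22
Click 4 (1,1) count=2: revealed 1 new [(1,1)] -> total=23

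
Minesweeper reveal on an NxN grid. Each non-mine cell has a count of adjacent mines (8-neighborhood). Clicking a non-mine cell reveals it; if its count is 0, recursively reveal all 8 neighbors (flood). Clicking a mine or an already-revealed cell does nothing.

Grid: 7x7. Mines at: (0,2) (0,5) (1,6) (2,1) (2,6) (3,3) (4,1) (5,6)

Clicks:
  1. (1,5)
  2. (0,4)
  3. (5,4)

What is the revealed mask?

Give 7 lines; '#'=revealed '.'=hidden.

Answer: ....#..
.....#.
.......
.......
..####.
######.
######.

Derivation:
Click 1 (1,5) count=3: revealed 1 new [(1,5)] -> total=1
Click 2 (0,4) count=1: revealed 1 new [(0,4)] -> total=2
Click 3 (5,4) count=0: revealed 16 new [(4,2) (4,3) (4,4) (4,5) (5,0) (5,1) (5,2) (5,3) (5,4) (5,5) (6,0) (6,1) (6,2) (6,3) (6,4) (6,5)] -> total=18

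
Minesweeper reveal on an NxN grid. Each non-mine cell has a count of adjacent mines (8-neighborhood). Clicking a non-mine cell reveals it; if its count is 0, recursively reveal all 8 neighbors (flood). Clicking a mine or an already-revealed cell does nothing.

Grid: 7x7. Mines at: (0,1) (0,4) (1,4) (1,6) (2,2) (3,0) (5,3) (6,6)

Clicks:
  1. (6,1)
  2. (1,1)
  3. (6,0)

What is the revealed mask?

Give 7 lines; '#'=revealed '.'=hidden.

Click 1 (6,1) count=0: revealed 9 new [(4,0) (4,1) (4,2) (5,0) (5,1) (5,2) (6,0) (6,1) (6,2)] -> total=9
Click 2 (1,1) count=2: revealed 1 new [(1,1)] -> total=10
Click 3 (6,0) count=0: revealed 0 new [(none)] -> total=10

Answer: .......
.#.....
.......
.......
###....
###....
###....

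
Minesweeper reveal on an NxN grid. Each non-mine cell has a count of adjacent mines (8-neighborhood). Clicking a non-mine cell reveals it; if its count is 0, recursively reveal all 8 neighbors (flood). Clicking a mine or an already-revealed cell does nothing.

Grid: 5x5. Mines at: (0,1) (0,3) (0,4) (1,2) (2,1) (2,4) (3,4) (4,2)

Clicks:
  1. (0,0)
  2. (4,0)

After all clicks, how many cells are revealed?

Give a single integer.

Click 1 (0,0) count=1: revealed 1 new [(0,0)] -> total=1
Click 2 (4,0) count=0: revealed 4 new [(3,0) (3,1) (4,0) (4,1)] -> total=5

Answer: 5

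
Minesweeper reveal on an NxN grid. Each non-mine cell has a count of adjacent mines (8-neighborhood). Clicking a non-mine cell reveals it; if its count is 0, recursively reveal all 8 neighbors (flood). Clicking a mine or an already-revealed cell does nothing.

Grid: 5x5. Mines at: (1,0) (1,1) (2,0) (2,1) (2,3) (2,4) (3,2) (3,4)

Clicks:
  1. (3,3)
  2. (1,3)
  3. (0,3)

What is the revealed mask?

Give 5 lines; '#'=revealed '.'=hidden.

Answer: ..###
..###
.....
...#.
.....

Derivation:
Click 1 (3,3) count=4: revealed 1 new [(3,3)] -> total=1
Click 2 (1,3) count=2: revealed 1 new [(1,3)] -> total=2
Click 3 (0,3) count=0: revealed 5 new [(0,2) (0,3) (0,4) (1,2) (1,4)] -> total=7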